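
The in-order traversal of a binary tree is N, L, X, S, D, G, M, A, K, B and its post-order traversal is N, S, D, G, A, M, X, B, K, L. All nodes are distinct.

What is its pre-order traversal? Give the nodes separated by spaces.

The last element of post-order is the root; it splits in-order into left and right subtrees.
Root L: left subtree has 1 node {N}, right has 8 {X, S, D, G, M, A, K, B}.
  Root K: left subtree has 6 nodes {X, S, D, G, M, A}, right has 1 {B}.
    Root X: left subtree has 0 nodes { }, right has 5 {S, D, G, M, A}.
      Root M: left subtree has 3 nodes {S, D, G}, right has 1 {A}.
        Root G: left subtree has 2 nodes {S, D}, right has 0 { }.
          Root D: left subtree has 1 node {S}, right has 0 { }.

L N K X M G D S A B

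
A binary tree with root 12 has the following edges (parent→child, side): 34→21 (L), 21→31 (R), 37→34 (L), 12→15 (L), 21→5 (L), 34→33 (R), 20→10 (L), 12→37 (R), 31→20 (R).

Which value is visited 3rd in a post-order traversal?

10

Post-order visits the left subtree, then the right subtree, then the node.
At 12: go left to 15.
  15 is a leaf — visit 15.
At 12: go right to 37.
  At 37: go left to 34.
    At 34: go left to 21.
      At 21: go left to 5.
        5 is a leaf — visit 5.
      At 21: go right to 31.
        At 31: no left child.
        At 31: go right to 20.
          At 20: go left to 10.
            10 is a leaf — visit 10.
          At 20: no right child.
          Visit 20.
        Visit 31.
      Visit 21.
    At 34: go right to 33.
      33 is a leaf — visit 33.
    Visit 34.
  At 37: no right child.
  Visit 37.
Visit 12.
Full post-order sequence: 15, 5, 10, 20, 31, 21, 33, 34, 37, 12.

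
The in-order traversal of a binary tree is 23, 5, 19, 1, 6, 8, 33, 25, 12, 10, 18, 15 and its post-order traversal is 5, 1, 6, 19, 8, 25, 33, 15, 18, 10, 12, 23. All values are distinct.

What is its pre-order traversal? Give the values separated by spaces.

23 12 33 8 19 5 6 1 25 10 18 15

The last element of post-order is the root; it splits in-order into left and right subtrees.
Root 23: left subtree has 0 nodes { }, right has 11 {5, 19, 1, 6, 8, 33, 25, 12, 10, 18, 15}.
  Root 12: left subtree has 7 nodes {5, 19, 1, 6, 8, 33, 25}, right has 3 {10, 18, 15}.
    Root 33: left subtree has 5 nodes {5, 19, 1, 6, 8}, right has 1 {25}.
      Root 8: left subtree has 4 nodes {5, 19, 1, 6}, right has 0 { }.
        Root 19: left subtree has 1 node {5}, right has 2 {1, 6}.
          Root 6: left subtree has 1 node {1}, right has 0 { }.
    Root 10: left subtree has 0 nodes { }, right has 2 {18, 15}.
      Root 18: left subtree has 0 nodes { }, right has 1 {15}.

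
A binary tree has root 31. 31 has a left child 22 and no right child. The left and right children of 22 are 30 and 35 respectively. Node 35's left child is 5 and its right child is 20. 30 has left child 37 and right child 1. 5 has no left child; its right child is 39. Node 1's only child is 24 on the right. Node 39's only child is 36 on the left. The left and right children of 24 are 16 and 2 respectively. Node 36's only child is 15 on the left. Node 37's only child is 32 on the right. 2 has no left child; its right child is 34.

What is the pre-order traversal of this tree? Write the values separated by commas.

31, 22, 30, 37, 32, 1, 24, 16, 2, 34, 35, 5, 39, 36, 15, 20

Pre-order visits the node, then its left subtree, then its right subtree.
Visit 31.
At 31: go left to 22.
  Visit 22.
  At 22: go left to 30.
    Visit 30.
    At 30: go left to 37.
      Visit 37.
      At 37: no left child.
      At 37: go right to 32.
        32 is a leaf — visit 32.
    At 30: go right to 1.
      Visit 1.
      At 1: no left child.
      At 1: go right to 24.
        Visit 24.
        At 24: go left to 16.
          16 is a leaf — visit 16.
        At 24: go right to 2.
          Visit 2.
          At 2: no left child.
          At 2: go right to 34.
            34 is a leaf — visit 34.
  At 22: go right to 35.
    Visit 35.
    At 35: go left to 5.
      Visit 5.
      At 5: no left child.
      At 5: go right to 39.
        Visit 39.
        At 39: go left to 36.
          Visit 36.
          At 36: go left to 15.
            15 is a leaf — visit 15.
          At 36: no right child.
        At 39: no right child.
    At 35: go right to 20.
      20 is a leaf — visit 20.
At 31: no right child.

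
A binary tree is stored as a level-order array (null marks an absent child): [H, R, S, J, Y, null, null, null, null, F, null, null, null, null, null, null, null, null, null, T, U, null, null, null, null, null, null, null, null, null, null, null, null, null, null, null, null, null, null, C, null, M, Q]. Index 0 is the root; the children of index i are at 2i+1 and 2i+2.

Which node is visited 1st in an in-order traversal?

J

In-order visits the left subtree, then the node, then the right subtree.
At H: go left to R.
  At R: go left to J.
    J is a leaf — visit J.
  Visit R.
  At R: go right to Y.
    At Y: go left to F.
      At F: go left to T.
        At T: go left to C.
          C is a leaf — visit C.
        Visit T.
        At T: no right child.
      Visit F.
      At F: go right to U.
        At U: go left to M.
          M is a leaf — visit M.
        Visit U.
        At U: go right to Q.
          Q is a leaf — visit Q.
    Visit Y.
    At Y: no right child.
Visit H.
At H: go right to S.
  S is a leaf — visit S.
Full in-order sequence: J, R, C, T, F, M, U, Q, Y, H, S.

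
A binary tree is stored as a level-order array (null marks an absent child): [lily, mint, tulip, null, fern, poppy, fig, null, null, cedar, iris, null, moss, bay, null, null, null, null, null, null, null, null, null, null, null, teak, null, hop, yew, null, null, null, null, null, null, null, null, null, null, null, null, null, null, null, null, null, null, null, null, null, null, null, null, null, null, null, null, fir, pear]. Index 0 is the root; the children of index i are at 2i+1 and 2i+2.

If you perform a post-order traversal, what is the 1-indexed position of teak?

5

Post-order visits the left subtree, then the right subtree, then the node.
At lily: go left to mint.
  At mint: no left child.
  At mint: go right to fern.
    At fern: go left to cedar.
      cedar is a leaf — visit cedar.
    At fern: go right to iris.
      iris is a leaf — visit iris.
    Visit fern.
  Visit mint.
At lily: go right to tulip.
  At tulip: go left to poppy.
    At poppy: no left child.
    At poppy: go right to moss.
      At moss: go left to teak.
        teak is a leaf — visit teak.
      At moss: no right child.
      Visit moss.
    Visit poppy.
  At tulip: go right to fig.
    At fig: go left to bay.
      At bay: go left to hop.
        hop is a leaf — visit hop.
      At bay: go right to yew.
        At yew: go left to fir.
          fir is a leaf — visit fir.
        At yew: go right to pear.
          pear is a leaf — visit pear.
        Visit yew.
      Visit bay.
    At fig: no right child.
    Visit fig.
  Visit tulip.
Visit lily.
Full post-order sequence: cedar, iris, fern, mint, teak, moss, poppy, hop, fir, pear, yew, bay, fig, tulip, lily.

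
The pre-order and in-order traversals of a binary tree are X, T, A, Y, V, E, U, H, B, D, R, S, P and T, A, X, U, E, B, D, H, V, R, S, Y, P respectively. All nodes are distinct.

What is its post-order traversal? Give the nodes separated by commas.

The first element of pre-order is the root; it splits in-order into left and right subtrees.
Root X: left subtree has 2 nodes {T, A}, right has 10 {U, E, B, D, H, V, R, S, Y, P}.
  Root T: left subtree has 0 nodes { }, right has 1 {A}.
  Root Y: left subtree has 8 nodes {U, E, B, D, H, V, R, S}, right has 1 {P}.
    Root V: left subtree has 5 nodes {U, E, B, D, H}, right has 2 {R, S}.
      Root E: left subtree has 1 node {U}, right has 3 {B, D, H}.
        Root H: left subtree has 2 nodes {B, D}, right has 0 { }.
          Root B: left subtree has 0 nodes { }, right has 1 {D}.
      Root R: left subtree has 0 nodes { }, right has 1 {S}.

A, T, U, D, B, H, E, S, R, V, P, Y, X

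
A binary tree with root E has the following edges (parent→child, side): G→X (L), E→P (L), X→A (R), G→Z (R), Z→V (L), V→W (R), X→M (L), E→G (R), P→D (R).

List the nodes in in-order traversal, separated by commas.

P, D, E, M, X, A, G, V, W, Z

In-order visits the left subtree, then the node, then the right subtree.
At E: go left to P.
  At P: no left child.
  Visit P.
  At P: go right to D.
    D is a leaf — visit D.
Visit E.
At E: go right to G.
  At G: go left to X.
    At X: go left to M.
      M is a leaf — visit M.
    Visit X.
    At X: go right to A.
      A is a leaf — visit A.
  Visit G.
  At G: go right to Z.
    At Z: go left to V.
      At V: no left child.
      Visit V.
      At V: go right to W.
        W is a leaf — visit W.
    Visit Z.
    At Z: no right child.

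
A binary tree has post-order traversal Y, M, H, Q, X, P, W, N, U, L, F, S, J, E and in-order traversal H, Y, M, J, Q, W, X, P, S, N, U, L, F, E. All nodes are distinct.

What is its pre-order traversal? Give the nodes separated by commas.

The last element of post-order is the root; it splits in-order into left and right subtrees.
Root E: left subtree has 13 nodes {H, Y, M, J, Q, W, X, P, S, N, U, L, F}, right has 0 { }.
  Root J: left subtree has 3 nodes {H, Y, M}, right has 9 {Q, W, X, P, S, N, U, L, F}.
    Root H: left subtree has 0 nodes { }, right has 2 {Y, M}.
      Root M: left subtree has 1 node {Y}, right has 0 { }.
    Root S: left subtree has 4 nodes {Q, W, X, P}, right has 4 {N, U, L, F}.
      Root W: left subtree has 1 node {Q}, right has 2 {X, P}.
        Root P: left subtree has 1 node {X}, right has 0 { }.
      Root F: left subtree has 3 nodes {N, U, L}, right has 0 { }.
        Root L: left subtree has 2 nodes {N, U}, right has 0 { }.
          Root U: left subtree has 1 node {N}, right has 0 { }.

E, J, H, M, Y, S, W, Q, P, X, F, L, U, N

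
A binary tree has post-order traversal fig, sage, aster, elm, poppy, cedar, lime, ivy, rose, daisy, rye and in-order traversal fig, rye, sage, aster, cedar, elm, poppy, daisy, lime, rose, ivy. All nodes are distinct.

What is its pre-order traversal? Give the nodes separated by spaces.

rye fig daisy cedar aster sage poppy elm rose lime ivy

The last element of post-order is the root; it splits in-order into left and right subtrees.
Root rye: left subtree has 1 node {fig}, right has 9 {sage, aster, cedar, elm, poppy, daisy, lime, rose, ivy}.
  Root daisy: left subtree has 5 nodes {sage, aster, cedar, elm, poppy}, right has 3 {lime, rose, ivy}.
    Root cedar: left subtree has 2 nodes {sage, aster}, right has 2 {elm, poppy}.
      Root aster: left subtree has 1 node {sage}, right has 0 { }.
      Root poppy: left subtree has 1 node {elm}, right has 0 { }.
    Root rose: left subtree has 1 node {lime}, right has 1 {ivy}.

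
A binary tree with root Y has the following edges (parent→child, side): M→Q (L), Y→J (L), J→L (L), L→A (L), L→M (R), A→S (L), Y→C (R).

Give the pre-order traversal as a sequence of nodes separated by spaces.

Pre-order visits the node, then its left subtree, then its right subtree.
Visit Y.
At Y: go left to J.
  Visit J.
  At J: go left to L.
    Visit L.
    At L: go left to A.
      Visit A.
      At A: go left to S.
        S is a leaf — visit S.
      At A: no right child.
    At L: go right to M.
      Visit M.
      At M: go left to Q.
        Q is a leaf — visit Q.
      At M: no right child.
  At J: no right child.
At Y: go right to C.
  C is a leaf — visit C.

Y J L A S M Q C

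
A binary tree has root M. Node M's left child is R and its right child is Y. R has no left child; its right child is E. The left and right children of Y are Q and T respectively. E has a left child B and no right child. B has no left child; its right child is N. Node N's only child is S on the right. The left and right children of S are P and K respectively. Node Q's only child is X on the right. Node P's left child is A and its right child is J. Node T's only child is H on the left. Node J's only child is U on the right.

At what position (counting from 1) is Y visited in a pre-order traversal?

Pre-order visits the node, then its left subtree, then its right subtree.
Visit M.
At M: go left to R.
  Visit R.
  At R: no left child.
  At R: go right to E.
    Visit E.
    At E: go left to B.
      Visit B.
      At B: no left child.
      At B: go right to N.
        Visit N.
        At N: no left child.
        At N: go right to S.
          Visit S.
          At S: go left to P.
            Visit P.
            At P: go left to A.
              A is a leaf — visit A.
            At P: go right to J.
              Visit J.
              At J: no left child.
              At J: go right to U.
                U is a leaf — visit U.
          At S: go right to K.
            K is a leaf — visit K.
    At E: no right child.
At M: go right to Y.
  Visit Y.
  At Y: go left to Q.
    Visit Q.
    At Q: no left child.
    At Q: go right to X.
      X is a leaf — visit X.
  At Y: go right to T.
    Visit T.
    At T: go left to H.
      H is a leaf — visit H.
    At T: no right child.
Full pre-order sequence: M, R, E, B, N, S, P, A, J, U, K, Y, Q, X, T, H.

12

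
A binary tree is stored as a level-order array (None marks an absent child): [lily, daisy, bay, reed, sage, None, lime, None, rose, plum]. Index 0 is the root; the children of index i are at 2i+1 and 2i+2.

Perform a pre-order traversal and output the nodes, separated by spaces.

lily daisy reed rose sage plum bay lime

Pre-order visits the node, then its left subtree, then its right subtree.
Visit lily.
At lily: go left to daisy.
  Visit daisy.
  At daisy: go left to reed.
    Visit reed.
    At reed: no left child.
    At reed: go right to rose.
      rose is a leaf — visit rose.
  At daisy: go right to sage.
    Visit sage.
    At sage: go left to plum.
      plum is a leaf — visit plum.
    At sage: no right child.
At lily: go right to bay.
  Visit bay.
  At bay: no left child.
  At bay: go right to lime.
    lime is a leaf — visit lime.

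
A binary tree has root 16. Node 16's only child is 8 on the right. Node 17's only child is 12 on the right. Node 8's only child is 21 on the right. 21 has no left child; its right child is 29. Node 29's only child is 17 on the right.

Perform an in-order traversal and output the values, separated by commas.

In-order visits the left subtree, then the node, then the right subtree.
At 16: no left child.
Visit 16.
At 16: go right to 8.
  At 8: no left child.
  Visit 8.
  At 8: go right to 21.
    At 21: no left child.
    Visit 21.
    At 21: go right to 29.
      At 29: no left child.
      Visit 29.
      At 29: go right to 17.
        At 17: no left child.
        Visit 17.
        At 17: go right to 12.
          12 is a leaf — visit 12.

16, 8, 21, 29, 17, 12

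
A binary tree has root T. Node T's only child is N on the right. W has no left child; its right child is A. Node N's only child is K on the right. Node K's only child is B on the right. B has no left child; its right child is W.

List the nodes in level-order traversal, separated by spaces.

Level-order visits nodes level by level from the root, left to right within each level.
Level 0: T
Level 1: N
Level 2: K
Level 3: B
Level 4: W
Level 5: A

T N K B W A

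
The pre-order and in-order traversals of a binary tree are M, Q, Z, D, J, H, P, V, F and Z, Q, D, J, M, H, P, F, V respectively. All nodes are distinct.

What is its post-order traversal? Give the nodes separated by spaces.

The first element of pre-order is the root; it splits in-order into left and right subtrees.
Root M: left subtree has 4 nodes {Z, Q, D, J}, right has 4 {H, P, F, V}.
  Root Q: left subtree has 1 node {Z}, right has 2 {D, J}.
    Root D: left subtree has 0 nodes { }, right has 1 {J}.
  Root H: left subtree has 0 nodes { }, right has 3 {P, F, V}.
    Root P: left subtree has 0 nodes { }, right has 2 {F, V}.
      Root V: left subtree has 1 node {F}, right has 0 { }.

Z J D Q F V P H M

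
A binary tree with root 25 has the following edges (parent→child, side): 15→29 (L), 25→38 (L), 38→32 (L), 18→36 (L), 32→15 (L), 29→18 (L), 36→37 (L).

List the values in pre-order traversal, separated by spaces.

25 38 32 15 29 18 36 37

Pre-order visits the node, then its left subtree, then its right subtree.
Visit 25.
At 25: go left to 38.
  Visit 38.
  At 38: go left to 32.
    Visit 32.
    At 32: go left to 15.
      Visit 15.
      At 15: go left to 29.
        Visit 29.
        At 29: go left to 18.
          Visit 18.
          At 18: go left to 36.
            Visit 36.
            At 36: go left to 37.
              37 is a leaf — visit 37.
            At 36: no right child.
          At 18: no right child.
        At 29: no right child.
      At 15: no right child.
    At 32: no right child.
  At 38: no right child.
At 25: no right child.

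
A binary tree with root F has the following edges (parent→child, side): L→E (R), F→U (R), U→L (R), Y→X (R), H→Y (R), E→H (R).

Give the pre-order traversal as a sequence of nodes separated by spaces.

F U L E H Y X

Pre-order visits the node, then its left subtree, then its right subtree.
Visit F.
At F: no left child.
At F: go right to U.
  Visit U.
  At U: no left child.
  At U: go right to L.
    Visit L.
    At L: no left child.
    At L: go right to E.
      Visit E.
      At E: no left child.
      At E: go right to H.
        Visit H.
        At H: no left child.
        At H: go right to Y.
          Visit Y.
          At Y: no left child.
          At Y: go right to X.
            X is a leaf — visit X.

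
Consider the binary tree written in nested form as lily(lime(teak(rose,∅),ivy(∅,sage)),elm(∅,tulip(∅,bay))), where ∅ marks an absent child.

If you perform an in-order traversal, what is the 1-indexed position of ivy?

In-order visits the left subtree, then the node, then the right subtree.
At lily: go left to lime.
  At lime: go left to teak.
    At teak: go left to rose.
      rose is a leaf — visit rose.
    Visit teak.
    At teak: no right child.
  Visit lime.
  At lime: go right to ivy.
    At ivy: no left child.
    Visit ivy.
    At ivy: go right to sage.
      sage is a leaf — visit sage.
Visit lily.
At lily: go right to elm.
  At elm: no left child.
  Visit elm.
  At elm: go right to tulip.
    At tulip: no left child.
    Visit tulip.
    At tulip: go right to bay.
      bay is a leaf — visit bay.
Full in-order sequence: rose, teak, lime, ivy, sage, lily, elm, tulip, bay.

4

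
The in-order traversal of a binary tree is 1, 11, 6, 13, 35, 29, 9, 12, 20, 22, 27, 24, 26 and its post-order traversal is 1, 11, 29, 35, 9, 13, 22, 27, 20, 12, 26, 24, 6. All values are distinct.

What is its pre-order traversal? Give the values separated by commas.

6, 11, 1, 24, 12, 13, 9, 35, 29, 20, 27, 22, 26

The last element of post-order is the root; it splits in-order into left and right subtrees.
Root 6: left subtree has 2 nodes {1, 11}, right has 10 {13, 35, 29, 9, 12, 20, 22, 27, 24, 26}.
  Root 11: left subtree has 1 node {1}, right has 0 { }.
  Root 24: left subtree has 8 nodes {13, 35, 29, 9, 12, 20, 22, 27}, right has 1 {26}.
    Root 12: left subtree has 4 nodes {13, 35, 29, 9}, right has 3 {20, 22, 27}.
      Root 13: left subtree has 0 nodes { }, right has 3 {35, 29, 9}.
        Root 9: left subtree has 2 nodes {35, 29}, right has 0 { }.
          Root 35: left subtree has 0 nodes { }, right has 1 {29}.
      Root 20: left subtree has 0 nodes { }, right has 2 {22, 27}.
        Root 27: left subtree has 1 node {22}, right has 0 { }.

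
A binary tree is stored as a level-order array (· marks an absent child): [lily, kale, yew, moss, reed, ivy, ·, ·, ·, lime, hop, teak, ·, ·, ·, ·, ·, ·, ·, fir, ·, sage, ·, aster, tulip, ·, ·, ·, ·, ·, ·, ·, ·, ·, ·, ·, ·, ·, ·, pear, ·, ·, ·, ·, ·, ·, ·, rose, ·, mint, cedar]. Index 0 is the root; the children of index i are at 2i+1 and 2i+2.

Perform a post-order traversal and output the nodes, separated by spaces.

moss pear fir lime sage hop reed kale rose aster mint cedar tulip teak ivy yew lily

Post-order visits the left subtree, then the right subtree, then the node.
At lily: go left to kale.
  At kale: go left to moss.
    moss is a leaf — visit moss.
  At kale: go right to reed.
    At reed: go left to lime.
      At lime: go left to fir.
        At fir: go left to pear.
          pear is a leaf — visit pear.
        At fir: no right child.
        Visit fir.
      At lime: no right child.
      Visit lime.
    At reed: go right to hop.
      At hop: go left to sage.
        sage is a leaf — visit sage.
      At hop: no right child.
      Visit hop.
    Visit reed.
  Visit kale.
At lily: go right to yew.
  At yew: go left to ivy.
    At ivy: go left to teak.
      At teak: go left to aster.
        At aster: go left to rose.
          rose is a leaf — visit rose.
        At aster: no right child.
        Visit aster.
      At teak: go right to tulip.
        At tulip: go left to mint.
          mint is a leaf — visit mint.
        At tulip: go right to cedar.
          cedar is a leaf — visit cedar.
        Visit tulip.
      Visit teak.
    At ivy: no right child.
    Visit ivy.
  At yew: no right child.
  Visit yew.
Visit lily.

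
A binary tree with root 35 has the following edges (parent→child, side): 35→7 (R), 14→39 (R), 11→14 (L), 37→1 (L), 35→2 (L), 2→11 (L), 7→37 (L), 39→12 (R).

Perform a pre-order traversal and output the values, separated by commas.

Pre-order visits the node, then its left subtree, then its right subtree.
Visit 35.
At 35: go left to 2.
  Visit 2.
  At 2: go left to 11.
    Visit 11.
    At 11: go left to 14.
      Visit 14.
      At 14: no left child.
      At 14: go right to 39.
        Visit 39.
        At 39: no left child.
        At 39: go right to 12.
          12 is a leaf — visit 12.
    At 11: no right child.
  At 2: no right child.
At 35: go right to 7.
  Visit 7.
  At 7: go left to 37.
    Visit 37.
    At 37: go left to 1.
      1 is a leaf — visit 1.
    At 37: no right child.
  At 7: no right child.

35, 2, 11, 14, 39, 12, 7, 37, 1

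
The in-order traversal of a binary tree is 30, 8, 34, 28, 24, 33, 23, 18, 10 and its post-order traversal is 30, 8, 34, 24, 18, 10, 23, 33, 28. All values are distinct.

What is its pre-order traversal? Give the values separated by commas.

The last element of post-order is the root; it splits in-order into left and right subtrees.
Root 28: left subtree has 3 nodes {30, 8, 34}, right has 5 {24, 33, 23, 18, 10}.
  Root 34: left subtree has 2 nodes {30, 8}, right has 0 { }.
    Root 8: left subtree has 1 node {30}, right has 0 { }.
  Root 33: left subtree has 1 node {24}, right has 3 {23, 18, 10}.
    Root 23: left subtree has 0 nodes { }, right has 2 {18, 10}.
      Root 10: left subtree has 1 node {18}, right has 0 { }.

28, 34, 8, 30, 33, 24, 23, 10, 18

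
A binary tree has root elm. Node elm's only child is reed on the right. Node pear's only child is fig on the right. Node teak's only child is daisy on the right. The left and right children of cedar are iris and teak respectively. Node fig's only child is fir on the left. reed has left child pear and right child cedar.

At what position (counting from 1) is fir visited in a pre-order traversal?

5

Pre-order visits the node, then its left subtree, then its right subtree.
Visit elm.
At elm: no left child.
At elm: go right to reed.
  Visit reed.
  At reed: go left to pear.
    Visit pear.
    At pear: no left child.
    At pear: go right to fig.
      Visit fig.
      At fig: go left to fir.
        fir is a leaf — visit fir.
      At fig: no right child.
  At reed: go right to cedar.
    Visit cedar.
    At cedar: go left to iris.
      iris is a leaf — visit iris.
    At cedar: go right to teak.
      Visit teak.
      At teak: no left child.
      At teak: go right to daisy.
        daisy is a leaf — visit daisy.
Full pre-order sequence: elm, reed, pear, fig, fir, cedar, iris, teak, daisy.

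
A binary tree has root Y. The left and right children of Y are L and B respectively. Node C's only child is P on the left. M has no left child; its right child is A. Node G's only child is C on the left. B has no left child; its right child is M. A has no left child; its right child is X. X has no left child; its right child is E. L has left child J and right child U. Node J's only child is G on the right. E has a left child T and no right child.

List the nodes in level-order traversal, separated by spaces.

Level-order visits nodes level by level from the root, left to right within each level.
Level 0: Y
Level 1: L, B
Level 2: J, U, M
Level 3: G, A
Level 4: C, X
Level 5: P, E
Level 6: T

Y L B J U M G A C X P E T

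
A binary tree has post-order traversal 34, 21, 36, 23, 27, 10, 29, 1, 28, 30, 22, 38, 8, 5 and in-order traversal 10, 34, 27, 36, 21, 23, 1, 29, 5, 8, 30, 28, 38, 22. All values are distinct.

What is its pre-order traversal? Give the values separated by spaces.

5 1 10 27 34 23 36 21 29 8 38 30 28 22

The last element of post-order is the root; it splits in-order into left and right subtrees.
Root 5: left subtree has 8 nodes {10, 34, 27, 36, 21, 23, 1, 29}, right has 5 {8, 30, 28, 38, 22}.
  Root 1: left subtree has 6 nodes {10, 34, 27, 36, 21, 23}, right has 1 {29}.
    Root 10: left subtree has 0 nodes { }, right has 5 {34, 27, 36, 21, 23}.
      Root 27: left subtree has 1 node {34}, right has 3 {36, 21, 23}.
        Root 23: left subtree has 2 nodes {36, 21}, right has 0 { }.
          Root 36: left subtree has 0 nodes { }, right has 1 {21}.
  Root 8: left subtree has 0 nodes { }, right has 4 {30, 28, 38, 22}.
    Root 38: left subtree has 2 nodes {30, 28}, right has 1 {22}.
      Root 30: left subtree has 0 nodes { }, right has 1 {28}.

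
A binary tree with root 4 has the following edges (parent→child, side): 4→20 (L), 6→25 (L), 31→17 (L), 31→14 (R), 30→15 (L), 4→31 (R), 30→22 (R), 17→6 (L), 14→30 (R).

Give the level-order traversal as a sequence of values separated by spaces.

4 20 31 17 14 6 30 25 15 22

Level-order visits nodes level by level from the root, left to right within each level.
Level 0: 4
Level 1: 20, 31
Level 2: 17, 14
Level 3: 6, 30
Level 4: 25, 15, 22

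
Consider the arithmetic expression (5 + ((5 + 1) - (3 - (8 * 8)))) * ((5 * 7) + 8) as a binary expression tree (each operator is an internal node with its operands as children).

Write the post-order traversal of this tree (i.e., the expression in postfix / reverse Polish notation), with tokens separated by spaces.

Post-order on an expression tree gives postfix notation: for each operator, emit left operand, right operand, then the operator.

5 5 1 + 3 8 8 * - - + 5 7 * 8 + *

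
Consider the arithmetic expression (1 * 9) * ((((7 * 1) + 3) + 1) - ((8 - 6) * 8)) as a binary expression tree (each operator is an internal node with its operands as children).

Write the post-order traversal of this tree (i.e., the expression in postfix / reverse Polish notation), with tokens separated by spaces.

1 9 * 7 1 * 3 + 1 + 8 6 - 8 * - *

Post-order on an expression tree gives postfix notation: for each operator, emit left operand, right operand, then the operator.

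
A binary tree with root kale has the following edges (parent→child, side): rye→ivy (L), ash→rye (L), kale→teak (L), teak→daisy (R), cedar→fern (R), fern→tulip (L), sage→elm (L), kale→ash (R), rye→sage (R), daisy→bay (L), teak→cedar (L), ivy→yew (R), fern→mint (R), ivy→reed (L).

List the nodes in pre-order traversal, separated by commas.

kale, teak, cedar, fern, tulip, mint, daisy, bay, ash, rye, ivy, reed, yew, sage, elm

Pre-order visits the node, then its left subtree, then its right subtree.
Visit kale.
At kale: go left to teak.
  Visit teak.
  At teak: go left to cedar.
    Visit cedar.
    At cedar: no left child.
    At cedar: go right to fern.
      Visit fern.
      At fern: go left to tulip.
        tulip is a leaf — visit tulip.
      At fern: go right to mint.
        mint is a leaf — visit mint.
  At teak: go right to daisy.
    Visit daisy.
    At daisy: go left to bay.
      bay is a leaf — visit bay.
    At daisy: no right child.
At kale: go right to ash.
  Visit ash.
  At ash: go left to rye.
    Visit rye.
    At rye: go left to ivy.
      Visit ivy.
      At ivy: go left to reed.
        reed is a leaf — visit reed.
      At ivy: go right to yew.
        yew is a leaf — visit yew.
    At rye: go right to sage.
      Visit sage.
      At sage: go left to elm.
        elm is a leaf — visit elm.
      At sage: no right child.
  At ash: no right child.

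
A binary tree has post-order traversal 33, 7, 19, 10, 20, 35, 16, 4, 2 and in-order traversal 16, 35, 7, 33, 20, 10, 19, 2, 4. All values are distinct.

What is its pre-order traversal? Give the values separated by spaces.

The last element of post-order is the root; it splits in-order into left and right subtrees.
Root 2: left subtree has 7 nodes {16, 35, 7, 33, 20, 10, 19}, right has 1 {4}.
  Root 16: left subtree has 0 nodes { }, right has 6 {35, 7, 33, 20, 10, 19}.
    Root 35: left subtree has 0 nodes { }, right has 5 {7, 33, 20, 10, 19}.
      Root 20: left subtree has 2 nodes {7, 33}, right has 2 {10, 19}.
        Root 7: left subtree has 0 nodes { }, right has 1 {33}.
        Root 10: left subtree has 0 nodes { }, right has 1 {19}.

2 16 35 20 7 33 10 19 4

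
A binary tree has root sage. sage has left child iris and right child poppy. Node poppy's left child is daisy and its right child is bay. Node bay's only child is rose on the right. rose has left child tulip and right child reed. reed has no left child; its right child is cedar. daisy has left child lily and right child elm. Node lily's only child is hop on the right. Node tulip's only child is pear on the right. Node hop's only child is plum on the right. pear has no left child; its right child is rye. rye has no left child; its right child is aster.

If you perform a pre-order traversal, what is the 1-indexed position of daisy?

4

Pre-order visits the node, then its left subtree, then its right subtree.
Visit sage.
At sage: go left to iris.
  iris is a leaf — visit iris.
At sage: go right to poppy.
  Visit poppy.
  At poppy: go left to daisy.
    Visit daisy.
    At daisy: go left to lily.
      Visit lily.
      At lily: no left child.
      At lily: go right to hop.
        Visit hop.
        At hop: no left child.
        At hop: go right to plum.
          plum is a leaf — visit plum.
    At daisy: go right to elm.
      elm is a leaf — visit elm.
  At poppy: go right to bay.
    Visit bay.
    At bay: no left child.
    At bay: go right to rose.
      Visit rose.
      At rose: go left to tulip.
        Visit tulip.
        At tulip: no left child.
        At tulip: go right to pear.
          Visit pear.
          At pear: no left child.
          At pear: go right to rye.
            Visit rye.
            At rye: no left child.
            At rye: go right to aster.
              aster is a leaf — visit aster.
      At rose: go right to reed.
        Visit reed.
        At reed: no left child.
        At reed: go right to cedar.
          cedar is a leaf — visit cedar.
Full pre-order sequence: sage, iris, poppy, daisy, lily, hop, plum, elm, bay, rose, tulip, pear, rye, aster, reed, cedar.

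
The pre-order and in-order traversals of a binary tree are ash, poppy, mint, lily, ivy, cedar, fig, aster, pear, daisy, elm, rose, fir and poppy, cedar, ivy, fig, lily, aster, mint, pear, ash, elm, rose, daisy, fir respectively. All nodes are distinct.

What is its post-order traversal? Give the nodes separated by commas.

The first element of pre-order is the root; it splits in-order into left and right subtrees.
Root ash: left subtree has 8 nodes {poppy, cedar, ivy, fig, lily, aster, mint, pear}, right has 4 {elm, rose, daisy, fir}.
  Root poppy: left subtree has 0 nodes { }, right has 7 {cedar, ivy, fig, lily, aster, mint, pear}.
    Root mint: left subtree has 5 nodes {cedar, ivy, fig, lily, aster}, right has 1 {pear}.
      Root lily: left subtree has 3 nodes {cedar, ivy, fig}, right has 1 {aster}.
        Root ivy: left subtree has 1 node {cedar}, right has 1 {fig}.
  Root daisy: left subtree has 2 nodes {elm, rose}, right has 1 {fir}.
    Root elm: left subtree has 0 nodes { }, right has 1 {rose}.

cedar, fig, ivy, aster, lily, pear, mint, poppy, rose, elm, fir, daisy, ash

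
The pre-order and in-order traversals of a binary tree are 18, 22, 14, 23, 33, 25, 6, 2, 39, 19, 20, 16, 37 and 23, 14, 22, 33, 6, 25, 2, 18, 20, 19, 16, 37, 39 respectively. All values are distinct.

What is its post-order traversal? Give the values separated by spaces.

The first element of pre-order is the root; it splits in-order into left and right subtrees.
Root 18: left subtree has 7 nodes {23, 14, 22, 33, 6, 25, 2}, right has 5 {20, 19, 16, 37, 39}.
  Root 22: left subtree has 2 nodes {23, 14}, right has 4 {33, 6, 25, 2}.
    Root 14: left subtree has 1 node {23}, right has 0 { }.
    Root 33: left subtree has 0 nodes { }, right has 3 {6, 25, 2}.
      Root 25: left subtree has 1 node {6}, right has 1 {2}.
  Root 39: left subtree has 4 nodes {20, 19, 16, 37}, right has 0 { }.
    Root 19: left subtree has 1 node {20}, right has 2 {16, 37}.
      Root 16: left subtree has 0 nodes { }, right has 1 {37}.

23 14 6 2 25 33 22 20 37 16 19 39 18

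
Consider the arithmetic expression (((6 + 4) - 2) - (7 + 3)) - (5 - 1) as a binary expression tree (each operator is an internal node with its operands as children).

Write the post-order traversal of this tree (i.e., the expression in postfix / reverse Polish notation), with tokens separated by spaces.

6 4 + 2 - 7 3 + - 5 1 - -

Post-order on an expression tree gives postfix notation: for each operator, emit left operand, right operand, then the operator.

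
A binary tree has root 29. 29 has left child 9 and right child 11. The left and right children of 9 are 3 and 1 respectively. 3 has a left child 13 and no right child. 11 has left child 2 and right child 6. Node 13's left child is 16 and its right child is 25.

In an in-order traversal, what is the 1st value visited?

16

In-order visits the left subtree, then the node, then the right subtree.
At 29: go left to 9.
  At 9: go left to 3.
    At 3: go left to 13.
      At 13: go left to 16.
        16 is a leaf — visit 16.
      Visit 13.
      At 13: go right to 25.
        25 is a leaf — visit 25.
    Visit 3.
    At 3: no right child.
  Visit 9.
  At 9: go right to 1.
    1 is a leaf — visit 1.
Visit 29.
At 29: go right to 11.
  At 11: go left to 2.
    2 is a leaf — visit 2.
  Visit 11.
  At 11: go right to 6.
    6 is a leaf — visit 6.
Full in-order sequence: 16, 13, 25, 3, 9, 1, 29, 2, 11, 6.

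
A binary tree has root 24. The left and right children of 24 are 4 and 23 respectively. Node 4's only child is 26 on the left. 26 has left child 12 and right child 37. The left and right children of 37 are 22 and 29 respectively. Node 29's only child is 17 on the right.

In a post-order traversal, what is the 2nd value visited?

22

Post-order visits the left subtree, then the right subtree, then the node.
At 24: go left to 4.
  At 4: go left to 26.
    At 26: go left to 12.
      12 is a leaf — visit 12.
    At 26: go right to 37.
      At 37: go left to 22.
        22 is a leaf — visit 22.
      At 37: go right to 29.
        At 29: no left child.
        At 29: go right to 17.
          17 is a leaf — visit 17.
        Visit 29.
      Visit 37.
    Visit 26.
  At 4: no right child.
  Visit 4.
At 24: go right to 23.
  23 is a leaf — visit 23.
Visit 24.
Full post-order sequence: 12, 22, 17, 29, 37, 26, 4, 23, 24.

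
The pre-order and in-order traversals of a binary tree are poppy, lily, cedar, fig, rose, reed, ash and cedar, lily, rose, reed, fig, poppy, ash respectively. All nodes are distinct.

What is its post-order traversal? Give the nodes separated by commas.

cedar, reed, rose, fig, lily, ash, poppy

The first element of pre-order is the root; it splits in-order into left and right subtrees.
Root poppy: left subtree has 5 nodes {cedar, lily, rose, reed, fig}, right has 1 {ash}.
  Root lily: left subtree has 1 node {cedar}, right has 3 {rose, reed, fig}.
    Root fig: left subtree has 2 nodes {rose, reed}, right has 0 { }.
      Root rose: left subtree has 0 nodes { }, right has 1 {reed}.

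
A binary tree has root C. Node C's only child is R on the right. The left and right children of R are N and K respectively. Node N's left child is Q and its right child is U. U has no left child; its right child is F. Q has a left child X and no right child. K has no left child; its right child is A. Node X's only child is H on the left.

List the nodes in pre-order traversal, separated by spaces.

C R N Q X H U F K A

Pre-order visits the node, then its left subtree, then its right subtree.
Visit C.
At C: no left child.
At C: go right to R.
  Visit R.
  At R: go left to N.
    Visit N.
    At N: go left to Q.
      Visit Q.
      At Q: go left to X.
        Visit X.
        At X: go left to H.
          H is a leaf — visit H.
        At X: no right child.
      At Q: no right child.
    At N: go right to U.
      Visit U.
      At U: no left child.
      At U: go right to F.
        F is a leaf — visit F.
  At R: go right to K.
    Visit K.
    At K: no left child.
    At K: go right to A.
      A is a leaf — visit A.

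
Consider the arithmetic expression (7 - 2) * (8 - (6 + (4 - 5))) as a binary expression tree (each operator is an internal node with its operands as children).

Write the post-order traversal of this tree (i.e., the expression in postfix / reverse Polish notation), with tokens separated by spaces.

7 2 - 8 6 4 5 - + - *

Post-order on an expression tree gives postfix notation: for each operator, emit left operand, right operand, then the operator.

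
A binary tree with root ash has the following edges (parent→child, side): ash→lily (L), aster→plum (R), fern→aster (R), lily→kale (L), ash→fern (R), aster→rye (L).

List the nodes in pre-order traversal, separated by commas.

ash, lily, kale, fern, aster, rye, plum

Pre-order visits the node, then its left subtree, then its right subtree.
Visit ash.
At ash: go left to lily.
  Visit lily.
  At lily: go left to kale.
    kale is a leaf — visit kale.
  At lily: no right child.
At ash: go right to fern.
  Visit fern.
  At fern: no left child.
  At fern: go right to aster.
    Visit aster.
    At aster: go left to rye.
      rye is a leaf — visit rye.
    At aster: go right to plum.
      plum is a leaf — visit plum.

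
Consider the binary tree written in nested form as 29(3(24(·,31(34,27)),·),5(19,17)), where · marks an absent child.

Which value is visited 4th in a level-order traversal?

24

Level-order visits nodes level by level from the root, left to right within each level.
Level 0: 29
Level 1: 3, 5
Level 2: 24, 19, 17
Level 3: 31
Level 4: 34, 27
Full level-order sequence: 29, 3, 5, 24, 19, 17, 31, 34, 27.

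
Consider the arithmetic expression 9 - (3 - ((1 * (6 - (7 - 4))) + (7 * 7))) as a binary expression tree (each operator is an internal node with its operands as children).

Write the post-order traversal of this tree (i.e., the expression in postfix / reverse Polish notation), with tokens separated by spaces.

9 3 1 6 7 4 - - * 7 7 * + - -

Post-order on an expression tree gives postfix notation: for each operator, emit left operand, right operand, then the operator.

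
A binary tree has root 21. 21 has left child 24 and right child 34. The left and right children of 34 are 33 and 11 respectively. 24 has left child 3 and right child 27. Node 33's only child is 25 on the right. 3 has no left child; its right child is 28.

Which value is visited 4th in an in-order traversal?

In-order visits the left subtree, then the node, then the right subtree.
At 21: go left to 24.
  At 24: go left to 3.
    At 3: no left child.
    Visit 3.
    At 3: go right to 28.
      28 is a leaf — visit 28.
  Visit 24.
  At 24: go right to 27.
    27 is a leaf — visit 27.
Visit 21.
At 21: go right to 34.
  At 34: go left to 33.
    At 33: no left child.
    Visit 33.
    At 33: go right to 25.
      25 is a leaf — visit 25.
  Visit 34.
  At 34: go right to 11.
    11 is a leaf — visit 11.
Full in-order sequence: 3, 28, 24, 27, 21, 33, 25, 34, 11.

27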